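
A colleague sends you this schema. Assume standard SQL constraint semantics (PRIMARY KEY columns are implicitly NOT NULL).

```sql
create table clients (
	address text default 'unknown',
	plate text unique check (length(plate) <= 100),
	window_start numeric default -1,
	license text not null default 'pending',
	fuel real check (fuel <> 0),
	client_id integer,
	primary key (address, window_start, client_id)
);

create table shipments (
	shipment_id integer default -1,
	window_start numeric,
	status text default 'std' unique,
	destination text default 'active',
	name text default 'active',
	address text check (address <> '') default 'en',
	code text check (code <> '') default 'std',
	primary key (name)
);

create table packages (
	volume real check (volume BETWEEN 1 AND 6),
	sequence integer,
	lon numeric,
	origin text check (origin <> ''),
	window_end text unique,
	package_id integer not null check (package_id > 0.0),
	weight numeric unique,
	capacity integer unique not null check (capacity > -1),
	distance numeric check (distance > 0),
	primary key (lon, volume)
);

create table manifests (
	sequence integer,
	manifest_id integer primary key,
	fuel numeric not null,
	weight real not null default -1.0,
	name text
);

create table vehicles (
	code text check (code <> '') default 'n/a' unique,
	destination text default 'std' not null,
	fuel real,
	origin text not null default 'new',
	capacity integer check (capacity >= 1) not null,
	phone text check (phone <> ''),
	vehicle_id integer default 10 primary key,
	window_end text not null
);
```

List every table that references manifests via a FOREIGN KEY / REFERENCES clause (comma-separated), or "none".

none

No REFERENCES clause anywhere in the schema names manifests.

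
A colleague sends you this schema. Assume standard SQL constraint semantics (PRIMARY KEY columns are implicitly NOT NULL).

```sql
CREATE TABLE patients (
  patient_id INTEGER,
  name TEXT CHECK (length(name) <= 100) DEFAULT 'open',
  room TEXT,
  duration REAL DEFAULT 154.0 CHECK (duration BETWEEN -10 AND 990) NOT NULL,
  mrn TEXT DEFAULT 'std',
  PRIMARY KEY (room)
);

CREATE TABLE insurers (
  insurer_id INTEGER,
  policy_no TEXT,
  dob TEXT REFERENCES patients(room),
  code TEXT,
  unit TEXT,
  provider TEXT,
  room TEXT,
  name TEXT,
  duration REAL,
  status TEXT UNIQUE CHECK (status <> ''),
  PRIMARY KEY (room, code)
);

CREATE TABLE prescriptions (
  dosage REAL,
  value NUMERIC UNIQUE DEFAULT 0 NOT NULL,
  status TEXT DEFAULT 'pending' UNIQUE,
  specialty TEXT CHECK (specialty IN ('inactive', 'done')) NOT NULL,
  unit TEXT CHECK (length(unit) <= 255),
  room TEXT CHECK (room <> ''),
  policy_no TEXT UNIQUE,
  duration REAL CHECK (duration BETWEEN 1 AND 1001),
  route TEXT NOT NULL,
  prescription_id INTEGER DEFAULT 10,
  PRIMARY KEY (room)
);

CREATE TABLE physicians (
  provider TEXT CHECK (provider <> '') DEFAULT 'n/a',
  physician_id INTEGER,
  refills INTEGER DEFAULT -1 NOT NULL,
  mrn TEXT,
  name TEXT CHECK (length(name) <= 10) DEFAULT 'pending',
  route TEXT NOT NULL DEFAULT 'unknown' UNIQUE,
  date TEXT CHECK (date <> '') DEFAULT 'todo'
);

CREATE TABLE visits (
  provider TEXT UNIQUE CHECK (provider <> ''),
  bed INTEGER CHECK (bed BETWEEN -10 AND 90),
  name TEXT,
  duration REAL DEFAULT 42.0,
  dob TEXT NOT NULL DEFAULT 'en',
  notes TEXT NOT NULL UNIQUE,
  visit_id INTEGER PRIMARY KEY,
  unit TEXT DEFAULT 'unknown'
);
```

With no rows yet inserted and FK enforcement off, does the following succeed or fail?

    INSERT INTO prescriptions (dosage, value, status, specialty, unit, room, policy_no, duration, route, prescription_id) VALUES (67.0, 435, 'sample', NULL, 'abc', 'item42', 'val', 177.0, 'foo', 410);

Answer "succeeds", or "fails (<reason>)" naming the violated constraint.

fails (NOT NULL on specialty)

specialty is explicitly set to NULL, but specialty is declared NOT NULL.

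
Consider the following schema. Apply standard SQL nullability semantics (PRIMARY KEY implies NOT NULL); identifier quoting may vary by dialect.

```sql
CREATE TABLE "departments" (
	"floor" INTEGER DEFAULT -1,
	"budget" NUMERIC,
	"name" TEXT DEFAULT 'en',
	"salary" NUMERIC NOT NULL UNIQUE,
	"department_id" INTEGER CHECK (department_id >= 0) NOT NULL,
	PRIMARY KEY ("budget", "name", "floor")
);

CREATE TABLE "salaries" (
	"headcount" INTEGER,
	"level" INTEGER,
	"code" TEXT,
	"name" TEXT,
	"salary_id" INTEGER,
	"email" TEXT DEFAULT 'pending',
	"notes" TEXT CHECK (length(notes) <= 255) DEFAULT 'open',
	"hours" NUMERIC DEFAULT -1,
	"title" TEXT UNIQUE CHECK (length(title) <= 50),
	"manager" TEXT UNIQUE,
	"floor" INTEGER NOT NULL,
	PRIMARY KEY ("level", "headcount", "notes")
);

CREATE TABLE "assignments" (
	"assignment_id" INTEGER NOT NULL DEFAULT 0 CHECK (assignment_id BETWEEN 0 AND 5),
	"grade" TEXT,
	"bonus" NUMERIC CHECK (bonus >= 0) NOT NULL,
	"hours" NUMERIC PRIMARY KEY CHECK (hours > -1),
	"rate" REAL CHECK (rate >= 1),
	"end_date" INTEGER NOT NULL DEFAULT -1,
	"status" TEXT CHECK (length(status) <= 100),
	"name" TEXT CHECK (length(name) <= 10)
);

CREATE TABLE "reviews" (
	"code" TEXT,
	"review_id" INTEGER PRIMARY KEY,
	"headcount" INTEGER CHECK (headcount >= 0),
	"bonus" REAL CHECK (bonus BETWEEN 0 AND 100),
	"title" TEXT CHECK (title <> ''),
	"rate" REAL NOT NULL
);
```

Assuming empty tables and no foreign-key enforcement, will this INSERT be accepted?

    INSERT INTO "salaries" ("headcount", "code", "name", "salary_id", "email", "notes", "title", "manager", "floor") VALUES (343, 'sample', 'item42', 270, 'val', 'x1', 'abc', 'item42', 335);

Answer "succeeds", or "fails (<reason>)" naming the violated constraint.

level is omitted from the column list and has no DEFAULT, so it would receive NULL.
But level is part of the PRIMARY KEY (implied NOT NULL).

fails (NOT NULL on level)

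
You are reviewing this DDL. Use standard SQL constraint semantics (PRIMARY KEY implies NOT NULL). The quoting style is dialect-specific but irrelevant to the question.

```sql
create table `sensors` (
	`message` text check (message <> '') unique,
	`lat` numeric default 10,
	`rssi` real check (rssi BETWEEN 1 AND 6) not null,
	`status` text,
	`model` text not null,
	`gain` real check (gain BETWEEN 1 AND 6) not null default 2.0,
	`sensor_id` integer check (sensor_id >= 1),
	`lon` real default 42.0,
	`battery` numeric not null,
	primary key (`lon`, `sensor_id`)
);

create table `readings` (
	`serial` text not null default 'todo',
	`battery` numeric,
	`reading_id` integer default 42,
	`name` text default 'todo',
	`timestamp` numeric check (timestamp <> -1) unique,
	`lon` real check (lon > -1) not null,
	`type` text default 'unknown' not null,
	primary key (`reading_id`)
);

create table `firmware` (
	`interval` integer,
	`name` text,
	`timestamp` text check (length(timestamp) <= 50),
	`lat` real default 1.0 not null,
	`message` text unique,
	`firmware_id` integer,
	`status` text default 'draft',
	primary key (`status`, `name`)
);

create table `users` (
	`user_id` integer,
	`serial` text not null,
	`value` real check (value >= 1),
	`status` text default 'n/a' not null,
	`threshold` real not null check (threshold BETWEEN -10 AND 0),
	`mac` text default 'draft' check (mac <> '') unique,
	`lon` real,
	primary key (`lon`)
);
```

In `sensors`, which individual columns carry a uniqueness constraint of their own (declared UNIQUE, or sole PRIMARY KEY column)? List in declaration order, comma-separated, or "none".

message

- message: declared UNIQUE → unique.
- lat: no UNIQUE or single-column PK constraint.
- rssi: no UNIQUE or single-column PK constraint.
- status: no UNIQUE or single-column PK constraint.
- model: no UNIQUE or single-column PK constraint.
- gain: no UNIQUE or single-column PK constraint.
- sensor_id: part of a composite PRIMARY KEY — only the tuple is unique, not this column on its own.
- lon: part of a composite PRIMARY KEY — only the tuple is unique, not this column on its own.
- battery: no UNIQUE or single-column PK constraint.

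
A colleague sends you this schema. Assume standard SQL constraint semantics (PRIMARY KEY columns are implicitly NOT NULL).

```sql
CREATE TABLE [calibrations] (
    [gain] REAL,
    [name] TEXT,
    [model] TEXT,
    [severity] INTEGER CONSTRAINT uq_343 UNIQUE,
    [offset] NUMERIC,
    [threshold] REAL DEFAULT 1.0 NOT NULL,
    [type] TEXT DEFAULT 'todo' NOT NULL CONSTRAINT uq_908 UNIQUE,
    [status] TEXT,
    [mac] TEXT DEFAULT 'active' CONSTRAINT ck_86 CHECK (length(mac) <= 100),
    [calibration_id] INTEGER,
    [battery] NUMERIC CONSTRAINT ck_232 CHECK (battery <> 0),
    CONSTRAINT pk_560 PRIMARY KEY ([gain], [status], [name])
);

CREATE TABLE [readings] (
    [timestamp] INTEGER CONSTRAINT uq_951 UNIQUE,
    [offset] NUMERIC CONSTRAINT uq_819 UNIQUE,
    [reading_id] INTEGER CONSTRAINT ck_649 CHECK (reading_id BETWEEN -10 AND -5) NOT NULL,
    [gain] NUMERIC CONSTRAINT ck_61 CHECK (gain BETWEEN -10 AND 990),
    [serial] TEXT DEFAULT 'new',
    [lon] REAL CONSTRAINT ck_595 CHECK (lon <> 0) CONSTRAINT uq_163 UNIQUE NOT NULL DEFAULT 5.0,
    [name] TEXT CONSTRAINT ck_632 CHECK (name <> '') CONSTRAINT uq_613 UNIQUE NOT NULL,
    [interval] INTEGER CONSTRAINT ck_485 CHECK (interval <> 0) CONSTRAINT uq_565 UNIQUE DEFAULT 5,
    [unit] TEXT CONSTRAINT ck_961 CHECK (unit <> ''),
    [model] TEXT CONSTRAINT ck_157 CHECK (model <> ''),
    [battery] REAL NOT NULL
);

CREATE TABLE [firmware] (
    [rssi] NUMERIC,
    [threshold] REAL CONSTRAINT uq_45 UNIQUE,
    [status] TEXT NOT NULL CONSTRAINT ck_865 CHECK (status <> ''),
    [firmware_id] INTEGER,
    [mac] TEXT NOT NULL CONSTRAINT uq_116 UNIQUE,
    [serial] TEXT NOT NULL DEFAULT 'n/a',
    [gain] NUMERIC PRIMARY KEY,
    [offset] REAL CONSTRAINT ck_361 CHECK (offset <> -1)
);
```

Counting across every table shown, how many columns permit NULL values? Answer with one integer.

17

calibrations: 6 nullable (model, severity, offset, mac, calibration_id, battery — PK (gain, status, name) and explicit NOT NULL columns excluded).
readings: 7 nullable (timestamp, offset, gain, serial, interval, unit, model — PK none and explicit NOT NULL columns excluded).
firmware: 4 nullable (rssi, threshold, firmware_id, offset — PK (gain) and explicit NOT NULL columns excluded).
Total: 6 + 7 + 4 = 17.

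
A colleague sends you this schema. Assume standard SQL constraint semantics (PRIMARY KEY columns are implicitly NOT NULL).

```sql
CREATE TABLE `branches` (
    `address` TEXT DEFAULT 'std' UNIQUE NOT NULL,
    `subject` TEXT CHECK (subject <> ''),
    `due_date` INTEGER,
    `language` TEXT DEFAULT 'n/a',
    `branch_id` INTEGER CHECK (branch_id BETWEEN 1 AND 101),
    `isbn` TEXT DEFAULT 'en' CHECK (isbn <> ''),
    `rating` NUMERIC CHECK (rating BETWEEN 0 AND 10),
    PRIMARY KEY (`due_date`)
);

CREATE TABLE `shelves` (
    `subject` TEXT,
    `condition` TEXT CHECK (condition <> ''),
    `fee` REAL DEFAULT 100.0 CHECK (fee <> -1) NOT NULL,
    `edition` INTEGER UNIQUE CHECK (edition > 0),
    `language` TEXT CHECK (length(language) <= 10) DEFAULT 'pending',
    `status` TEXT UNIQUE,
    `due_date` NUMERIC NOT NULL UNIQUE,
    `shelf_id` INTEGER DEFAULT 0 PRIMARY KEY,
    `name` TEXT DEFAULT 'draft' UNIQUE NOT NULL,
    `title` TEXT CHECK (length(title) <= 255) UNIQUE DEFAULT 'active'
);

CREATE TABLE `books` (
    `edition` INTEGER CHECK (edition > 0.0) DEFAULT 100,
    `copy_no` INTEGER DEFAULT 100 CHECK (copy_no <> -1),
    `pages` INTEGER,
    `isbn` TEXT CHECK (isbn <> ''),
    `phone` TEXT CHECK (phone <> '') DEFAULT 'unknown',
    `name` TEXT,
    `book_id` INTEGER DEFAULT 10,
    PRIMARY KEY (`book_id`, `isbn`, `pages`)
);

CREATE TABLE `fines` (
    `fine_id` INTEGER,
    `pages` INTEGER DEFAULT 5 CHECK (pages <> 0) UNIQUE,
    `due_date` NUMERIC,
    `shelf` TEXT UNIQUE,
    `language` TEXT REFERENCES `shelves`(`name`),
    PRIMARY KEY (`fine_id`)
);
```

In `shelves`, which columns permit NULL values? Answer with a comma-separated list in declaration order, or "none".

subject, condition, edition, language, status, title

- subject: no NOT NULL constraint applies → nullable.
- condition: CHECK does not forbid NULL (a CHECK constraint passes when its expression is NULL) → nullable.
- fee: declared NOT NULL → not nullable.
- edition: CHECK does not forbid NULL (a CHECK constraint passes when its expression is NULL) → nullable.
- language: CHECK does not forbid NULL (a CHECK constraint passes when its expression is NULL) → nullable.
- status: UNIQUE does not imply NOT NULL → nullable.
- due_date: declared NOT NULL → not nullable.
- shelf_id: part of the PRIMARY KEY, which implies NOT NULL → not nullable.
- name: declared NOT NULL → not nullable.
- title: CHECK does not forbid NULL (a CHECK constraint passes when its expression is NULL) → nullable.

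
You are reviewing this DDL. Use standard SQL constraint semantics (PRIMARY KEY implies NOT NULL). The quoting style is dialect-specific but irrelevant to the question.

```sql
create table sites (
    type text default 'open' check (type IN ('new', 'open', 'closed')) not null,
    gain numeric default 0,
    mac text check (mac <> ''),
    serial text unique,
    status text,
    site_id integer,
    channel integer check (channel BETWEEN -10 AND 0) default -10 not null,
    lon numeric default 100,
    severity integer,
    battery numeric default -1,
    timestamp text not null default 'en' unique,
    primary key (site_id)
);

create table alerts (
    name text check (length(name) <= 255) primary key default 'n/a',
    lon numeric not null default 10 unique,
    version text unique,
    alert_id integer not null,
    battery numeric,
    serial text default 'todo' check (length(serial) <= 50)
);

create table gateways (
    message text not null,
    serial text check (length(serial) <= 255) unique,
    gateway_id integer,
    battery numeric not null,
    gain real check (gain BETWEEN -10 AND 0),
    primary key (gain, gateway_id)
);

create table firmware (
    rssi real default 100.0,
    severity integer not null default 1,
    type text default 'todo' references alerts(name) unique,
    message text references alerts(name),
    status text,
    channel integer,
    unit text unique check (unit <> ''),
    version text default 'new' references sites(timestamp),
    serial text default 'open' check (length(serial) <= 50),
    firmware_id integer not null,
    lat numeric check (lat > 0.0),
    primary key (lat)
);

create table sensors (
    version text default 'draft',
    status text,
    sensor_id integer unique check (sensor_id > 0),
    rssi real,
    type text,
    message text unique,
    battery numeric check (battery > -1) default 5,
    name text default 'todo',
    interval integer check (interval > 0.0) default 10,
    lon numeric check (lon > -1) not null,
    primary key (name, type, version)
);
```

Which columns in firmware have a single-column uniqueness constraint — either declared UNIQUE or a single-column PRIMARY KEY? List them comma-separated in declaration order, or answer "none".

- rssi: no UNIQUE or single-column PK constraint.
- severity: no UNIQUE or single-column PK constraint.
- type: declared UNIQUE → unique.
- message: no UNIQUE or single-column PK constraint.
- status: no UNIQUE or single-column PK constraint.
- channel: no UNIQUE or single-column PK constraint.
- unit: declared UNIQUE → unique.
- version: no UNIQUE or single-column PK constraint.
- serial: no UNIQUE or single-column PK constraint.
- firmware_id: no UNIQUE or single-column PK constraint.
- lat: single-column PRIMARY KEY → unique.

type, unit, lat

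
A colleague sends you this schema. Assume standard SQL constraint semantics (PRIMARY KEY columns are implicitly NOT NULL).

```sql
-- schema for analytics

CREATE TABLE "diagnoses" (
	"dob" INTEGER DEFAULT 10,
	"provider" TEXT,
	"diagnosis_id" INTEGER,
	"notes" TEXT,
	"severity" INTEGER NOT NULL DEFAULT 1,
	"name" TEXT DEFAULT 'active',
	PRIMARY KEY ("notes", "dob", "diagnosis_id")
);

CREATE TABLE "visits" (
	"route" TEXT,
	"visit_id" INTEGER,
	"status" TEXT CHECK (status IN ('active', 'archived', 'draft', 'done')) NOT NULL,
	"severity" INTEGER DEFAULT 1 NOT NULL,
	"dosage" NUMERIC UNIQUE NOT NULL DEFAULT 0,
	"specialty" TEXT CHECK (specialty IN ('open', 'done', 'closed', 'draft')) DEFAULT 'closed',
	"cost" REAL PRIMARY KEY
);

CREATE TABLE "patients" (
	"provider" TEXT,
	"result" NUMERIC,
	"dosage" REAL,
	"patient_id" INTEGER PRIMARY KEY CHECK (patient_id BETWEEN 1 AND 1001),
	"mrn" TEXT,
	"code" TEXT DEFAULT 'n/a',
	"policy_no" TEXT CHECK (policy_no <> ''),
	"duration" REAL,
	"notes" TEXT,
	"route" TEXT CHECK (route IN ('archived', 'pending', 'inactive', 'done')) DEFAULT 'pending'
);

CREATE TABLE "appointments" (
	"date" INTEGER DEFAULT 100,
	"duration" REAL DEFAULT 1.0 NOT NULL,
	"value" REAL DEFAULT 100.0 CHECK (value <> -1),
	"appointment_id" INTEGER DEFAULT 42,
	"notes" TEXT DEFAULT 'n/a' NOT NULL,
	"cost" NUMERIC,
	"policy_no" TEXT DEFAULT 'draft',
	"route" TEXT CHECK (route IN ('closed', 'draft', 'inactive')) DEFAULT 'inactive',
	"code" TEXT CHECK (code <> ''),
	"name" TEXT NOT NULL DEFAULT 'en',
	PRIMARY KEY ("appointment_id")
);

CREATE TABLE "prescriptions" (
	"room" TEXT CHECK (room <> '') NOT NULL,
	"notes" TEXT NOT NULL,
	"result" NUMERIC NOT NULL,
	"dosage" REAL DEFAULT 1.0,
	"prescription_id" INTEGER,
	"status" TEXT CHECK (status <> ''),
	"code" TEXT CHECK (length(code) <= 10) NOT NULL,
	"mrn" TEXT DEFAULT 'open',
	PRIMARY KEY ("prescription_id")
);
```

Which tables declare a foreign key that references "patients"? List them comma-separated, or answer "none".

none

No REFERENCES clause anywhere in the schema names patients.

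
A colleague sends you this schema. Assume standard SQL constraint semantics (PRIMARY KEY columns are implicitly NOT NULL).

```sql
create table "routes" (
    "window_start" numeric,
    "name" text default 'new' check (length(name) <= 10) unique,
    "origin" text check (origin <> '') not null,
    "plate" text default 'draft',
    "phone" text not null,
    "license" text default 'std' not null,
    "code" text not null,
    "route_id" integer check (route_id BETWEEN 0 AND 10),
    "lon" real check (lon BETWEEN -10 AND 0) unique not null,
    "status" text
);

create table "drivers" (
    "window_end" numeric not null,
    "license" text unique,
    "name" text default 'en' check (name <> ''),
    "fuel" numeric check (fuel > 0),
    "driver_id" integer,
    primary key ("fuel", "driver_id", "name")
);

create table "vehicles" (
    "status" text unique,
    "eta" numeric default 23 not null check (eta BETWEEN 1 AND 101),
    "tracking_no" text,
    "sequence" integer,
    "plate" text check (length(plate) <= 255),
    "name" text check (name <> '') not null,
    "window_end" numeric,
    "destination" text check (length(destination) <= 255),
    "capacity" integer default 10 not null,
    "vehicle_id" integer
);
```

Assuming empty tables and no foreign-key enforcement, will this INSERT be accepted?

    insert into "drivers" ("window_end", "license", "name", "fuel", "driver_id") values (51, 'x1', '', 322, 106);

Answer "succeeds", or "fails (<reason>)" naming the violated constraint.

fails (CHECK on name)

The value '' for name violates CHECK (name <> '').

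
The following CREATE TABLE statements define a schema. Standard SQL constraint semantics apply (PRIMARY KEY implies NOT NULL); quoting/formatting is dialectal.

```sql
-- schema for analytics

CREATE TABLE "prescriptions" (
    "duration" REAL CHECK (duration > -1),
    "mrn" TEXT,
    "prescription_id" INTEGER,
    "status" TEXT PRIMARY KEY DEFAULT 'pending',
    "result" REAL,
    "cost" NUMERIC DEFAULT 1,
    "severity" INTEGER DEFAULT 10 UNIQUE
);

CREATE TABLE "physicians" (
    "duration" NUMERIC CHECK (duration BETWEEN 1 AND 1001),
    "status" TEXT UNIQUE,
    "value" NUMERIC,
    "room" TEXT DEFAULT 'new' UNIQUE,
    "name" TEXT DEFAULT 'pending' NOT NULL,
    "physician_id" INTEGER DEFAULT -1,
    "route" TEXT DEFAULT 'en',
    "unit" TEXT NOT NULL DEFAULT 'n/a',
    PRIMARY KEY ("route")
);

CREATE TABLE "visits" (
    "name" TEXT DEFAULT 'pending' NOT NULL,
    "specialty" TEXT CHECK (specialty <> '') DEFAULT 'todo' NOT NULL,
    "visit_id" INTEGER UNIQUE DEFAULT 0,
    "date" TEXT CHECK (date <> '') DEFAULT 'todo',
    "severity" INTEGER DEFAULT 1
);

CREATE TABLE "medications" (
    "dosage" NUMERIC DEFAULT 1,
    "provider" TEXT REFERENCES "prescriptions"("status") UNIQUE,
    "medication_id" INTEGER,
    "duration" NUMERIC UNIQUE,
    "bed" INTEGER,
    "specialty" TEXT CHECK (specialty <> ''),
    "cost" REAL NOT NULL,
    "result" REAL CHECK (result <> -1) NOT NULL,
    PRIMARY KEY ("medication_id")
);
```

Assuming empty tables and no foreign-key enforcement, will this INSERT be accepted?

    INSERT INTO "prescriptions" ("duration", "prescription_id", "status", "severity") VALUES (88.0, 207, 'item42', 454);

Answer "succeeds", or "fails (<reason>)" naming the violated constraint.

NOT NULL columns: status is supplied.
CHECK constraints: 88.0 satisfies (duration > -1).
No constraint is violated.

succeeds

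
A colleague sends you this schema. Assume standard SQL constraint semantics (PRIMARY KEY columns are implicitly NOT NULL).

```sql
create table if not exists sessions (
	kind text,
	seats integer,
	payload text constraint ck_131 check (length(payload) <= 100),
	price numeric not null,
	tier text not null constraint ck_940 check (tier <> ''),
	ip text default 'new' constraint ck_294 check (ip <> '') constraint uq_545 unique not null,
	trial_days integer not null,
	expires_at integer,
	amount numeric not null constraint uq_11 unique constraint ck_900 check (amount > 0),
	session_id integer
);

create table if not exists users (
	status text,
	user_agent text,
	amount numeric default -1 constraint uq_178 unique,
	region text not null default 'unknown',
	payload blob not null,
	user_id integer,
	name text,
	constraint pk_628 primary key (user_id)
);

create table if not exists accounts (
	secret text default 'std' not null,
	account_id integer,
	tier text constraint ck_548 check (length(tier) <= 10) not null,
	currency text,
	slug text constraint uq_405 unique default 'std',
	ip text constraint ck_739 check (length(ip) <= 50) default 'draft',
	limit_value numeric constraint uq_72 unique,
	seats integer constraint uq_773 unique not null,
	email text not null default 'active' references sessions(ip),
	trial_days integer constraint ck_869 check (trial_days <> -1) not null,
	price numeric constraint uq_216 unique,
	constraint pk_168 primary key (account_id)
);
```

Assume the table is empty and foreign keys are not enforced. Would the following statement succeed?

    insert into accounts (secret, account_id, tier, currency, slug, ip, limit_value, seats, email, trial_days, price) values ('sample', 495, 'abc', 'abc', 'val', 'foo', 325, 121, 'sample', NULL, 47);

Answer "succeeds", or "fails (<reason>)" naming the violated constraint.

trial_days is explicitly set to NULL, but trial_days is declared NOT NULL.

fails (NOT NULL on trial_days)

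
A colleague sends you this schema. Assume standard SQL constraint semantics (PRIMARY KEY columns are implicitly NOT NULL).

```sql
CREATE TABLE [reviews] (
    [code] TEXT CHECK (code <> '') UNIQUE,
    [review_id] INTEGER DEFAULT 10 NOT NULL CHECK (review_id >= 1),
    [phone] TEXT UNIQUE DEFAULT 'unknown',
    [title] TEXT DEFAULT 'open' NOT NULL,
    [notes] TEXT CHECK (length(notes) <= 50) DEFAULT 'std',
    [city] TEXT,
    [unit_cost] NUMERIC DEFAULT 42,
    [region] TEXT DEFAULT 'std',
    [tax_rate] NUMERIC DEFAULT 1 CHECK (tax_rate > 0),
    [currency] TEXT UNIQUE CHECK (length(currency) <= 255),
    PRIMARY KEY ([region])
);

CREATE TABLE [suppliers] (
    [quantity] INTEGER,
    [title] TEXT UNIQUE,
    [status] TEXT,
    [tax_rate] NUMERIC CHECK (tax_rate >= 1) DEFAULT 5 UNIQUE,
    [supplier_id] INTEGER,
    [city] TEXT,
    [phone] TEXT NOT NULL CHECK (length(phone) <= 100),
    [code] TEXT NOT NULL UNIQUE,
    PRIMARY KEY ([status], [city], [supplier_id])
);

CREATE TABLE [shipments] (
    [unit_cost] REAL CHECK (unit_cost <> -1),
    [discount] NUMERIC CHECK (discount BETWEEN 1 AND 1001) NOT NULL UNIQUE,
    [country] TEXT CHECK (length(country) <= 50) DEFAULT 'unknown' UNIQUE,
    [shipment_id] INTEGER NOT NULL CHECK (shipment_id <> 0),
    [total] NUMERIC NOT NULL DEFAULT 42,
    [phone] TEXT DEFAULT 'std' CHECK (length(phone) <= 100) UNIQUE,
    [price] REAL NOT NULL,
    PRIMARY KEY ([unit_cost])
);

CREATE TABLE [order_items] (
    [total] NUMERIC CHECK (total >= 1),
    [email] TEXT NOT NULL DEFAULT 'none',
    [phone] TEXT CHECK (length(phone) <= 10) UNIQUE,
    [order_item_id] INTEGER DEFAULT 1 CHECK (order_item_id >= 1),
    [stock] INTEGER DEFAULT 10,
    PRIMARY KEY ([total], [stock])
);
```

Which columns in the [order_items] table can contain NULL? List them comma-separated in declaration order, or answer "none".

- total: part of the PRIMARY KEY, which implies NOT NULL → not nullable.
- email: declared NOT NULL → not nullable.
- phone: CHECK does not forbid NULL (a CHECK constraint passes when its expression is NULL) → nullable.
- order_item_id: CHECK does not forbid NULL (a CHECK constraint passes when its expression is NULL) → nullable.
- stock: part of the PRIMARY KEY, which implies NOT NULL → not nullable.

phone, order_item_id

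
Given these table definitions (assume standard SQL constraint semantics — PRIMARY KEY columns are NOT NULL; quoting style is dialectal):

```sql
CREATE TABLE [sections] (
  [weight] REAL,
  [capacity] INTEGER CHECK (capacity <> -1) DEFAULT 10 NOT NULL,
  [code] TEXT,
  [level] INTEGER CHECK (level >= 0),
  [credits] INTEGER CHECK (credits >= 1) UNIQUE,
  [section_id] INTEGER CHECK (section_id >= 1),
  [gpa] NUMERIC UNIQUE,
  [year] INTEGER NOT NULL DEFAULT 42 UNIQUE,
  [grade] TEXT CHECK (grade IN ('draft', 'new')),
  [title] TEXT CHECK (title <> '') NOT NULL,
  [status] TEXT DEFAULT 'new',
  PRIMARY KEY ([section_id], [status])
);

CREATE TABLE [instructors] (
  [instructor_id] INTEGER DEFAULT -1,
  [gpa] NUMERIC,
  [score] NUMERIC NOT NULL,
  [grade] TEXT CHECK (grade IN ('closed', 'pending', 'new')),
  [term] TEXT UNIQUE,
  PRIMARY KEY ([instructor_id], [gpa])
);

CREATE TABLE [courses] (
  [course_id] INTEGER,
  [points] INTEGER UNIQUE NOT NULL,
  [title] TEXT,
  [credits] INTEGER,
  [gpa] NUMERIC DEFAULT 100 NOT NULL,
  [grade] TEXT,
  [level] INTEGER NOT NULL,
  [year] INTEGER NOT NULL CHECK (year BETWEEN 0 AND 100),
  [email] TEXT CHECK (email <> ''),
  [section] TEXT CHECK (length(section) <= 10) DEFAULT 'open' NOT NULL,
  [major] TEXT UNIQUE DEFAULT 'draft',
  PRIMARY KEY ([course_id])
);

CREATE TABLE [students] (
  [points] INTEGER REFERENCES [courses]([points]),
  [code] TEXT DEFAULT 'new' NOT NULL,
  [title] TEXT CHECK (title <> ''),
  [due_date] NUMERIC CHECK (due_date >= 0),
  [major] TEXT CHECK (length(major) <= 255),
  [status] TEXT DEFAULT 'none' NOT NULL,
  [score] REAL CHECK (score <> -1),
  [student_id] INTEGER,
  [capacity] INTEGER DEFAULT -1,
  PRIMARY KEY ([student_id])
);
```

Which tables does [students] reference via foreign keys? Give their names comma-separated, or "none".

- points REFERENCES courses(points).

courses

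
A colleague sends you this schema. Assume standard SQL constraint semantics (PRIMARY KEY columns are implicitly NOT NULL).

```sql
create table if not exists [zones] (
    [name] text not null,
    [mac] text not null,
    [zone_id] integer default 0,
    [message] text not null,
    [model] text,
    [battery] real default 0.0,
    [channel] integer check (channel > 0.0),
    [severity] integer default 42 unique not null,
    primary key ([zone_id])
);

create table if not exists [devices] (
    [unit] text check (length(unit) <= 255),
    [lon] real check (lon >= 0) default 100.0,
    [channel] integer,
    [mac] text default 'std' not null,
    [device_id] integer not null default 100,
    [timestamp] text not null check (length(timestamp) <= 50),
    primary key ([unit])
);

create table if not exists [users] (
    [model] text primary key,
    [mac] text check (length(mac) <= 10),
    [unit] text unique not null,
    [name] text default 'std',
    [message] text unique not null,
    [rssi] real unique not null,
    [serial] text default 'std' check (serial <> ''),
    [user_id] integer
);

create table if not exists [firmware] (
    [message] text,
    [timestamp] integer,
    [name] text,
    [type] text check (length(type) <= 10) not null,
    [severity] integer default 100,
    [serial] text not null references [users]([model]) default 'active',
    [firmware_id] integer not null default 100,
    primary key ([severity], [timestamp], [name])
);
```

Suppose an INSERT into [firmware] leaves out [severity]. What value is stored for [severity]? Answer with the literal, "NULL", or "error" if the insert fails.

severity has an explicit DEFAULT 100.
When the column is omitted from an INSERT, that default is used.

100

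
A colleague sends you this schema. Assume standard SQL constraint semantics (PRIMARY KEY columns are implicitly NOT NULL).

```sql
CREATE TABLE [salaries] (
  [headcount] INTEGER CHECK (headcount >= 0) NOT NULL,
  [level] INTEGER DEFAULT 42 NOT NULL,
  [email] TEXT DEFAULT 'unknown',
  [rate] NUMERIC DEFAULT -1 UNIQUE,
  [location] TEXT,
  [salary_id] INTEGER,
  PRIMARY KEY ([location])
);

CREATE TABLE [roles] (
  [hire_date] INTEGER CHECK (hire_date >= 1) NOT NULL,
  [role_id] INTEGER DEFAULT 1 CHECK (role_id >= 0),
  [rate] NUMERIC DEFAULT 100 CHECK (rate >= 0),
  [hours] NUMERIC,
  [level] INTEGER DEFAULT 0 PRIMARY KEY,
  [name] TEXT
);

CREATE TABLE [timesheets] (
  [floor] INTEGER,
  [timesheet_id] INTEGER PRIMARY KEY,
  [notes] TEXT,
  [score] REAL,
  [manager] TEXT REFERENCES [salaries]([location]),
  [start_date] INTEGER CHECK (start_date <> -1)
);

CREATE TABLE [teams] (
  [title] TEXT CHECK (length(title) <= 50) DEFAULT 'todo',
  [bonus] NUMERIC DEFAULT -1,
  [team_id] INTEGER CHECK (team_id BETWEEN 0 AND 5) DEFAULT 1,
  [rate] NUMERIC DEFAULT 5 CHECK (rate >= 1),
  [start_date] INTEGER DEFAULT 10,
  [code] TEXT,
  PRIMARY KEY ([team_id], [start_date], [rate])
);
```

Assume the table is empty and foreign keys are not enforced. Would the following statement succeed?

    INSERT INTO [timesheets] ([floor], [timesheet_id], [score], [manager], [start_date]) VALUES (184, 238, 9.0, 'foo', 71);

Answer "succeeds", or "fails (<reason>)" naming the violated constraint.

NOT NULL columns: timesheet_id is supplied.
CHECK constraints: 71 satisfies (start_date <> -1).
No constraint is violated.

succeeds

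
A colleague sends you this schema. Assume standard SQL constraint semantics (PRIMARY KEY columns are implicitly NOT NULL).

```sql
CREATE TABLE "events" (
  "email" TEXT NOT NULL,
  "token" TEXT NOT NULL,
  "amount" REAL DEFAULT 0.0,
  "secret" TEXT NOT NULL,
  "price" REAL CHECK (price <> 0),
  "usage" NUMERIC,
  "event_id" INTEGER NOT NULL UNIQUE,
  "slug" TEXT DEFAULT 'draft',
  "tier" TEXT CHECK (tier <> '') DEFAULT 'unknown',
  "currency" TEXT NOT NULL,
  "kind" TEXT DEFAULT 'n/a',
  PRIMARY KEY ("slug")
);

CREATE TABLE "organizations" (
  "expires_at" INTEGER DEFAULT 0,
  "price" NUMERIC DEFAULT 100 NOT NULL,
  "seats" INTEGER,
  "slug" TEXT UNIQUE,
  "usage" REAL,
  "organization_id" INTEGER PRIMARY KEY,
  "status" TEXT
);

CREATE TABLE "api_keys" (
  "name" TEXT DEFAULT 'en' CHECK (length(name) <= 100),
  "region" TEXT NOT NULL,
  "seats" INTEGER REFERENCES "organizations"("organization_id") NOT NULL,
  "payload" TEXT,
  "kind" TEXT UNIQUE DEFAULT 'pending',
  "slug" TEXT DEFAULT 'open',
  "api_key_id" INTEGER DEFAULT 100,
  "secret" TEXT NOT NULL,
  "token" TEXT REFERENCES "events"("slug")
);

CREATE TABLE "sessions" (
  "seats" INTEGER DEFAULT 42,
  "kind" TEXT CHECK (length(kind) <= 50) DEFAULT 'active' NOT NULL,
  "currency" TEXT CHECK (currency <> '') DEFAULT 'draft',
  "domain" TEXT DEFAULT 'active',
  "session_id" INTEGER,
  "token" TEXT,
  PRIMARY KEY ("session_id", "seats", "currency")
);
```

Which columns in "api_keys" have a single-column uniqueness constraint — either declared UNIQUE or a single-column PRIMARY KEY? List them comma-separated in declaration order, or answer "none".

kind

- name: no UNIQUE or single-column PK constraint.
- region: no UNIQUE or single-column PK constraint.
- seats: no UNIQUE or single-column PK constraint.
- payload: no UNIQUE or single-column PK constraint.
- kind: declared UNIQUE → unique.
- slug: no UNIQUE or single-column PK constraint.
- api_key_id: no UNIQUE or single-column PK constraint.
- secret: no UNIQUE or single-column PK constraint.
- token: no UNIQUE or single-column PK constraint.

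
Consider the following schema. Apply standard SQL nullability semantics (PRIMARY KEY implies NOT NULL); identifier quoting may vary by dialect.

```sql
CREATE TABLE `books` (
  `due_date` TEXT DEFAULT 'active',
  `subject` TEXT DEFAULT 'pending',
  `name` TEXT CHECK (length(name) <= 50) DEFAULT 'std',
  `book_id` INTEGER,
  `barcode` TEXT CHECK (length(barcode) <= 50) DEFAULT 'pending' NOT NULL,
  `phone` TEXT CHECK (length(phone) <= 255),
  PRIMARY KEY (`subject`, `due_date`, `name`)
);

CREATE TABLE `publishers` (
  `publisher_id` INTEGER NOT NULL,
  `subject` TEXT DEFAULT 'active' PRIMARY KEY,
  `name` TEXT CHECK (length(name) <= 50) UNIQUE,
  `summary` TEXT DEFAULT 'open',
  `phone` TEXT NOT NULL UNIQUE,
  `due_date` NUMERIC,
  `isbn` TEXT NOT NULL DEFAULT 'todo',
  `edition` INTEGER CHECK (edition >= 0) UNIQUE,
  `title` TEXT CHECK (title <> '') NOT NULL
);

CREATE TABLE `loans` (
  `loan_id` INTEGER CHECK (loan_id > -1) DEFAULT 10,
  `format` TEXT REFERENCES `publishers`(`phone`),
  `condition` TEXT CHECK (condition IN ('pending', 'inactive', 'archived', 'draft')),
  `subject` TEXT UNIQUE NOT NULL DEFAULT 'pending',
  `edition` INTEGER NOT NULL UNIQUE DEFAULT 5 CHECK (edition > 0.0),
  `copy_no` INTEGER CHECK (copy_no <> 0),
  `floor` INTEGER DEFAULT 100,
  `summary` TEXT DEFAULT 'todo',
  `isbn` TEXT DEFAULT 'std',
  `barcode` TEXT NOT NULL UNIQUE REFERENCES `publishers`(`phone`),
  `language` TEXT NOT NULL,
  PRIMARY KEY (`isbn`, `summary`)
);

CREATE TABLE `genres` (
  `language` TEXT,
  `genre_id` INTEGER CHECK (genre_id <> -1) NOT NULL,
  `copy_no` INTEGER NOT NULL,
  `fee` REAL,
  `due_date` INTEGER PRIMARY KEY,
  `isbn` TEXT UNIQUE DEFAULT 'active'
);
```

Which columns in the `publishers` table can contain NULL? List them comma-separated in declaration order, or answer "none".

name, summary, due_date, edition

- publisher_id: declared NOT NULL → not nullable.
- subject: part of the PRIMARY KEY, which implies NOT NULL → not nullable.
- name: CHECK does not forbid NULL (a CHECK constraint passes when its expression is NULL) → nullable.
- summary: DEFAULT only fills an omitted column; an explicit NULL is still allowed → nullable.
- phone: declared NOT NULL → not nullable.
- due_date: no NOT NULL constraint applies → nullable.
- isbn: declared NOT NULL → not nullable.
- edition: CHECK does not forbid NULL (a CHECK constraint passes when its expression is NULL) → nullable.
- title: declared NOT NULL → not nullable.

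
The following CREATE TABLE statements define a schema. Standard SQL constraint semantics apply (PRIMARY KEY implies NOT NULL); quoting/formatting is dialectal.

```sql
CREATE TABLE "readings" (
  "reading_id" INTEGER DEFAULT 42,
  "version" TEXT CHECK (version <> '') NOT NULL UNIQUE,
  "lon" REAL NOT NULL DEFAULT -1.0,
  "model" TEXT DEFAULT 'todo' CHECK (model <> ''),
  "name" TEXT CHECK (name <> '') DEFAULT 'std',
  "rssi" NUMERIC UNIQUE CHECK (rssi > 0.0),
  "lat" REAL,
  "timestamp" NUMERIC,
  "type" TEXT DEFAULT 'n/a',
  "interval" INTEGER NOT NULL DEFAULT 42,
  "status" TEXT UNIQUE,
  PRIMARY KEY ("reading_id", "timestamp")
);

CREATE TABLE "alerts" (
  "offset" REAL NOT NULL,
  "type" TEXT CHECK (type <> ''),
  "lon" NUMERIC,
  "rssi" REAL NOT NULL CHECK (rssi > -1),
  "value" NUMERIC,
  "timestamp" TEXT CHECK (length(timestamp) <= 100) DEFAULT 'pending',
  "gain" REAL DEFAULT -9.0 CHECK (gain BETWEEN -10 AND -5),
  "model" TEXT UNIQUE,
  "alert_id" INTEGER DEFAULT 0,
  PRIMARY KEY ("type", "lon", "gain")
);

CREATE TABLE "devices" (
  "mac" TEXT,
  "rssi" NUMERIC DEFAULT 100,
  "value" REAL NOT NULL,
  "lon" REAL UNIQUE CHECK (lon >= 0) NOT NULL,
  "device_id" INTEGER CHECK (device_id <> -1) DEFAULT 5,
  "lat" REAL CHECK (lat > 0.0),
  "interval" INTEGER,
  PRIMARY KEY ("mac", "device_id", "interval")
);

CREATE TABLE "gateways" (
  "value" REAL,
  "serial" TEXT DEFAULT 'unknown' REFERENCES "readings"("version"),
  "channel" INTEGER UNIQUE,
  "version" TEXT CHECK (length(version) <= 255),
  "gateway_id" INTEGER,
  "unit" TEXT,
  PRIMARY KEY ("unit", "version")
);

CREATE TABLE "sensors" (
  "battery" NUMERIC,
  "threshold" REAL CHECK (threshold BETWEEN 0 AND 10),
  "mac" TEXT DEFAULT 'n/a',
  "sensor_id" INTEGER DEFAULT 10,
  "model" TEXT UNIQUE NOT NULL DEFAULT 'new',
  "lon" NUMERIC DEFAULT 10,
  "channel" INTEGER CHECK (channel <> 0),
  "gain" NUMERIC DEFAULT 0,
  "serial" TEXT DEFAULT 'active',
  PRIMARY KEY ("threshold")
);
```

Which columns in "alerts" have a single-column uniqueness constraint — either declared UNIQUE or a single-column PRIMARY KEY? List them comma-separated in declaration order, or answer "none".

model

- offset: no UNIQUE or single-column PK constraint.
- type: part of a composite PRIMARY KEY — only the tuple is unique, not this column on its own.
- lon: part of a composite PRIMARY KEY — only the tuple is unique, not this column on its own.
- rssi: no UNIQUE or single-column PK constraint.
- value: no UNIQUE or single-column PK constraint.
- timestamp: no UNIQUE or single-column PK constraint.
- gain: part of a composite PRIMARY KEY — only the tuple is unique, not this column on its own.
- model: declared UNIQUE → unique.
- alert_id: no UNIQUE or single-column PK constraint.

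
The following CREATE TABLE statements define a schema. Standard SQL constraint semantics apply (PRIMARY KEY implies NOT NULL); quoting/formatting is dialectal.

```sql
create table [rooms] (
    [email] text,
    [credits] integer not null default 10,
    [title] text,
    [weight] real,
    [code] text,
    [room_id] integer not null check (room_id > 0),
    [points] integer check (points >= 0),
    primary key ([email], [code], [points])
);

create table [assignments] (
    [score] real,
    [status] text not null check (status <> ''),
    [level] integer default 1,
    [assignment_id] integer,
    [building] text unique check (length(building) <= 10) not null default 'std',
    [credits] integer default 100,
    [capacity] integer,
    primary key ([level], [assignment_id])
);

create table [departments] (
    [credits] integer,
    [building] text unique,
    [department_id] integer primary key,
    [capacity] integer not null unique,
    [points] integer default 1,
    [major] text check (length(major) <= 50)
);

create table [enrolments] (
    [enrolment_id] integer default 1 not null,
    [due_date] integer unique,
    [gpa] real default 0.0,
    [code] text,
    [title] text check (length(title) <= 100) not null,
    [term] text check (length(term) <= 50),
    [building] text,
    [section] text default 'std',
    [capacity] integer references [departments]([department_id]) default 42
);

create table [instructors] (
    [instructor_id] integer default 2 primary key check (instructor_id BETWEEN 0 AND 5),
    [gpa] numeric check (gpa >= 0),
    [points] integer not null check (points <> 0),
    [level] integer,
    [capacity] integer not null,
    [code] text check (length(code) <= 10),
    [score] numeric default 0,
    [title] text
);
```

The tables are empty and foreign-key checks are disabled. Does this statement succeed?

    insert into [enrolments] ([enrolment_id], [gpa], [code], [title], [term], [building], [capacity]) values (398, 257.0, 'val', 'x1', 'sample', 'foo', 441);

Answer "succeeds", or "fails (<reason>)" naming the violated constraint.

NOT NULL columns: enrolment_id is supplied; title is supplied.
CHECK constraints: 'x1' satisfies (length(title) <= 100); 'sample' satisfies (length(term) <= 50).
No constraint is violated.

succeeds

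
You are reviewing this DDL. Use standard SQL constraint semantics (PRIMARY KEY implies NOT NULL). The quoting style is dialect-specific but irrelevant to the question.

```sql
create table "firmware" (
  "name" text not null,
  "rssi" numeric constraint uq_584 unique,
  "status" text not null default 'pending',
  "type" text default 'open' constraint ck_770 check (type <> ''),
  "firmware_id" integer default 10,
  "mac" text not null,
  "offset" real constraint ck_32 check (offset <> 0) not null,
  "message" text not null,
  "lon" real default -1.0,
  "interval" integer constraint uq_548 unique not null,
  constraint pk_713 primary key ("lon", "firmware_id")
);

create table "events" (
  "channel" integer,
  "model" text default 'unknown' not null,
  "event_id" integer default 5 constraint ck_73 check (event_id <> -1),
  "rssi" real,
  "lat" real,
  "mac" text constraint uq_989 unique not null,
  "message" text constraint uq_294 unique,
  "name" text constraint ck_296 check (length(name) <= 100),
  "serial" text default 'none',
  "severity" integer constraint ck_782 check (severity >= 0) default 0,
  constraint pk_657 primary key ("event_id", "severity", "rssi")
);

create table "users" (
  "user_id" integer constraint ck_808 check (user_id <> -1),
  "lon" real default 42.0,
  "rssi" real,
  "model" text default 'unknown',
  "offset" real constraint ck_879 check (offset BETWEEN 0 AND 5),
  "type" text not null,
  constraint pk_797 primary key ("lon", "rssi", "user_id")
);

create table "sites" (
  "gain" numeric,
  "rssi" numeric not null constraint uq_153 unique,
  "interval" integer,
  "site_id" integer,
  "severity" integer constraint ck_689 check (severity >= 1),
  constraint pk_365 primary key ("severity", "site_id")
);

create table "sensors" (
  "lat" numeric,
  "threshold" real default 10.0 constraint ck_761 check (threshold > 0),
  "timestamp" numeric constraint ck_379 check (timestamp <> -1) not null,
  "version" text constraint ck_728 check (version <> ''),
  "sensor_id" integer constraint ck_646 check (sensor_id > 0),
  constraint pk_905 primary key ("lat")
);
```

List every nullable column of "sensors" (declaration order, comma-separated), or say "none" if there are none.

threshold, version, sensor_id

- lat: part of the PRIMARY KEY, which implies NOT NULL → not nullable.
- threshold: CHECK does not forbid NULL (a CHECK constraint passes when its expression is NULL) → nullable.
- timestamp: declared NOT NULL → not nullable.
- version: CHECK does not forbid NULL (a CHECK constraint passes when its expression is NULL) → nullable.
- sensor_id: CHECK does not forbid NULL (a CHECK constraint passes when its expression is NULL) → nullable.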